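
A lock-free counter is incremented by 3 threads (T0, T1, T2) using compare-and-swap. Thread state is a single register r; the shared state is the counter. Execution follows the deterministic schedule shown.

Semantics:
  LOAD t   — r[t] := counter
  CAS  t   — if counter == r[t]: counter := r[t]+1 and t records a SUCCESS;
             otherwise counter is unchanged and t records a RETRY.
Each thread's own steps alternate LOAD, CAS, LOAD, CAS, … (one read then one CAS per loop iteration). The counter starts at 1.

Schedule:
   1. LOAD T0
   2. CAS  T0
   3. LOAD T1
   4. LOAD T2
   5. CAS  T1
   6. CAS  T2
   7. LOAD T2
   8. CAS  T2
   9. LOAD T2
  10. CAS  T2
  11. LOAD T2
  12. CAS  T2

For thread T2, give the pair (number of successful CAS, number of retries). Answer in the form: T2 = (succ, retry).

#1 T0 reads 1
#2 T0 CAS(1→2) writes; counter now 2
#3 T1 reads 2
#4 T2 reads 2
#5 T1 CAS(2→3) writes; counter now 3
#6 T2 CAS(2→3) fails; counter now 3
#7 T2 reads 3
#8 T2 CAS(3→4) writes; counter now 4
#9 T2 reads 4
#10 T2 CAS(4→5) writes; counter now 5
#11 T2 reads 5
#12 T2 CAS(5→6) writes; counter now 6

T2 = (3, 1)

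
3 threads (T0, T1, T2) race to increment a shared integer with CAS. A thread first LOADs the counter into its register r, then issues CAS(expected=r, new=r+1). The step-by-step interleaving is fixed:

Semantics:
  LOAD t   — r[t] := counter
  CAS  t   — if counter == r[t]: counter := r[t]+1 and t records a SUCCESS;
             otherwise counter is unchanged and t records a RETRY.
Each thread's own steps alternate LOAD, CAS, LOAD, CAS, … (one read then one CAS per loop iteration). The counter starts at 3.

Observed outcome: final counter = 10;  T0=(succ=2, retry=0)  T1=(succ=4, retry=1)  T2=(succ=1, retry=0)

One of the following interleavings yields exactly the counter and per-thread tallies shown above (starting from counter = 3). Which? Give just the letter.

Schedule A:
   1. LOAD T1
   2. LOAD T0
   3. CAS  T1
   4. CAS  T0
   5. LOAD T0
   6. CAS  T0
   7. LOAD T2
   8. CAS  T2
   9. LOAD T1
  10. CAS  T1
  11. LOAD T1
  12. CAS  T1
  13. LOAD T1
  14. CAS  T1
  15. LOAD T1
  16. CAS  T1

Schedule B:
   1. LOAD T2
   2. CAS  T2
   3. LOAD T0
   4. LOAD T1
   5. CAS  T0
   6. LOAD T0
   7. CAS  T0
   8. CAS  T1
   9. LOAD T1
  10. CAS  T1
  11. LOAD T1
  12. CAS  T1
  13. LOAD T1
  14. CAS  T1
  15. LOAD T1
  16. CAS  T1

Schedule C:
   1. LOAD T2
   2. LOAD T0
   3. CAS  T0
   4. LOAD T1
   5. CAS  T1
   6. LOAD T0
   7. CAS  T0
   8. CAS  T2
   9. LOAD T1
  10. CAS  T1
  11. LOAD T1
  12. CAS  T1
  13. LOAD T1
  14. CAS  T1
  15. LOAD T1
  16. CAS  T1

Simulating candidate B:
#1 T2 reads 3
#2 T2 CAS(3→4) writes; counter now 4
#3 T0 reads 4
#4 T1 reads 4
#5 T0 CAS(4→5) writes; counter now 5
#6 T0 reads 5
#7 T0 CAS(5→6) writes; counter now 6
#8 T1 CAS(4→5) fails; counter now 6
#9 T1 reads 6
#10 T1 CAS(6→7) writes; counter now 7
#11 T1 reads 7
#12 T1 CAS(7→8) writes; counter now 8
#13 T1 reads 8
#14 T1 CAS(8→9) writes; counter now 9
#15 T1 reads 9
#16 T1 CAS(9→10) writes; counter now 10

B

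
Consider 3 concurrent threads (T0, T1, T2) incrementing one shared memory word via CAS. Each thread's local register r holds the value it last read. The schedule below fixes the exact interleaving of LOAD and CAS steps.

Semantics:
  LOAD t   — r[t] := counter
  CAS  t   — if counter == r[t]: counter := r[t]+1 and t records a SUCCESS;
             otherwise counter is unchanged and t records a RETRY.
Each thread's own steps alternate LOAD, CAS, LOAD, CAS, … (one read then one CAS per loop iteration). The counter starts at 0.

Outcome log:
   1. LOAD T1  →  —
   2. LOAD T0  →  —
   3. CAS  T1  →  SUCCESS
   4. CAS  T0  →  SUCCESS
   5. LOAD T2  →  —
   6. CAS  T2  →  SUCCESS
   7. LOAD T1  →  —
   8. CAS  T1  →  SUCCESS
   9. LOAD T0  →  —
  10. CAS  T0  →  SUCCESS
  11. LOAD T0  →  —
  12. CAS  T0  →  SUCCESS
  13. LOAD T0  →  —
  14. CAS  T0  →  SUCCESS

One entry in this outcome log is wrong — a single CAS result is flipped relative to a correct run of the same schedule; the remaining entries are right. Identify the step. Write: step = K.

step = 4

Reference trace:
T1 LOAD — after: cnt=0, r=0 — load
T0 LOAD — after: cnt=0, r=0 — load
T1 CAS — after: cnt=1, r=0 — ok
T0 CAS — after: cnt=1, r=0 — retry
T2 LOAD — after: cnt=1, r=1 — load
T2 CAS — after: cnt=2, r=1 — ok
T1 LOAD — after: cnt=2, r=2 — load
T1 CAS — after: cnt=3, r=2 — ok
T0 LOAD — after: cnt=3, r=3 — load
T0 CAS — after: cnt=4, r=3 — ok
T0 LOAD — after: cnt=4, r=4 — load
T0 CAS — after: cnt=5, r=4 — ok
T0 LOAD — after: cnt=5, r=5 — load
T0 CAS — after: cnt=6, r=5 — ok
Log disagrees first at step 4.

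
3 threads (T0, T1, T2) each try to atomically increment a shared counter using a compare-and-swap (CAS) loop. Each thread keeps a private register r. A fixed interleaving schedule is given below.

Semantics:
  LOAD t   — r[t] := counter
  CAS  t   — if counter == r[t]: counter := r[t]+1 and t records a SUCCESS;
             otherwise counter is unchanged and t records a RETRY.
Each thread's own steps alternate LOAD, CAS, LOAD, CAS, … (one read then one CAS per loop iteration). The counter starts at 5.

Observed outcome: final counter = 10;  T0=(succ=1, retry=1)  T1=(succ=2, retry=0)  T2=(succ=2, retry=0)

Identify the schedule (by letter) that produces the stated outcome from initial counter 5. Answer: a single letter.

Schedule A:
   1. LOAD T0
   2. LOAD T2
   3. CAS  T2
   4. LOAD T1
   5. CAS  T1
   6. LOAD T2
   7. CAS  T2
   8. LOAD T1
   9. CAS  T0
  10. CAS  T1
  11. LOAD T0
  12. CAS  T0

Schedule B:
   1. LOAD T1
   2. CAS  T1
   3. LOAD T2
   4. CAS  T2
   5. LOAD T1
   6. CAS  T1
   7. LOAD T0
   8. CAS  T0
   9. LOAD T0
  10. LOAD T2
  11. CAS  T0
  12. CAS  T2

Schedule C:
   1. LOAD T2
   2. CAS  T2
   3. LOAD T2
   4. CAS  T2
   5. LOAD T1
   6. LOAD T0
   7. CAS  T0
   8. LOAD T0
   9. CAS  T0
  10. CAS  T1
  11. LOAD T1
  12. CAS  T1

A

Run A:
step 1: T0 LOAD ⇒ load; ctr=5 reg=5
step 2: T2 LOAD ⇒ load; ctr=5 reg=5
step 3: T2 CAS ⇒ ok; ctr=6 reg=5
step 4: T1 LOAD ⇒ load; ctr=6 reg=6
step 5: T1 CAS ⇒ ok; ctr=7 reg=6
step 6: T2 LOAD ⇒ load; ctr=7 reg=7
step 7: T2 CAS ⇒ ok; ctr=8 reg=7
step 8: T1 LOAD ⇒ load; ctr=8 reg=8
step 9: T0 CAS ⇒ retry; ctr=8 reg=5
step 10: T1 CAS ⇒ ok; ctr=9 reg=8
step 11: T0 LOAD ⇒ load; ctr=9 reg=9
step 12: T0 CAS ⇒ ok; ctr=10 reg=9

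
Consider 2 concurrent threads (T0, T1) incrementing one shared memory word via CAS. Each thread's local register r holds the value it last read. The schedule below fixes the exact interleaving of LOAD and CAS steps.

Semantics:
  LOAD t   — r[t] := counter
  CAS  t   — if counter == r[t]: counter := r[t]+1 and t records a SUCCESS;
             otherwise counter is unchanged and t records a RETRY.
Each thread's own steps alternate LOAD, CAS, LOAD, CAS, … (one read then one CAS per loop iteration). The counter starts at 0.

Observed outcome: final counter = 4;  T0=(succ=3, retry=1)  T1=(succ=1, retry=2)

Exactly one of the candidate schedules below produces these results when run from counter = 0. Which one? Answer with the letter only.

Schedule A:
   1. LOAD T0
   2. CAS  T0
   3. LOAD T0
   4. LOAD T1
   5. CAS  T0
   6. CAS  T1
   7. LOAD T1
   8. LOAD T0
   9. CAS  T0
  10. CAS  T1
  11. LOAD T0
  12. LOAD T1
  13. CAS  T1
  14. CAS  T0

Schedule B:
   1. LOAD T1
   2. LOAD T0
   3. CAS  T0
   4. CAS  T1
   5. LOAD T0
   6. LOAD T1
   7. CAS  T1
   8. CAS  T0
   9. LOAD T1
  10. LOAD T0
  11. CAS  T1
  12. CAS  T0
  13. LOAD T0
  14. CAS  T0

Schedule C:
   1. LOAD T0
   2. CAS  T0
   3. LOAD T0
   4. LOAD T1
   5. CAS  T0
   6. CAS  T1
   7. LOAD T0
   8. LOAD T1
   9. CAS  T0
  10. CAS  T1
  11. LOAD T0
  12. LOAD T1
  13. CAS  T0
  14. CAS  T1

Run A:
   1) LOAD T0:  M=0  r_T0=0
   2) CAS  T0:  M=1  r_T0=0 ✓
   3) LOAD T0:  M=1  r_T0=1
   4) LOAD T1:  M=1  r_T1=1
   5) CAS  T0:  M=2  r_T0=1 ✓
   6) CAS  T1:  M=2  r_T1=1 ✗
   7) LOAD T1:  M=2  r_T1=2
   8) LOAD T0:  M=2  r_T0=2
   9) CAS  T0:  M=3  r_T0=2 ✓
  10) CAS  T1:  M=3  r_T1=2 ✗
  11) LOAD T0:  M=3  r_T0=3
  12) LOAD T1:  M=3  r_T1=3
  13) CAS  T1:  M=4  r_T1=3 ✓
  14) CAS  T0:  M=4  r_T0=3 ✗

A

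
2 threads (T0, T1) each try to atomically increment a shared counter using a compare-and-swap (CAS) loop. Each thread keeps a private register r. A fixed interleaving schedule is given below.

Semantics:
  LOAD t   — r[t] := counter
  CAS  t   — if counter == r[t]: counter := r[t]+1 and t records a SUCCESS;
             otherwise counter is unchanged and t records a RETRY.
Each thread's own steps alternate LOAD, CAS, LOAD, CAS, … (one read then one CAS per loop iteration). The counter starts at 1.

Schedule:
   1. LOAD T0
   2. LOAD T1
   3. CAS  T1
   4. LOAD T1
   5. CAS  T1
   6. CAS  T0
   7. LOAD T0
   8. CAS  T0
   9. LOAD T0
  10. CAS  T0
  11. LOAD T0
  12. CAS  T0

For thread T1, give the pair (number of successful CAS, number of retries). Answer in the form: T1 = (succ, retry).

#1 T0 reads 1
#2 T1 reads 1
#3 T1 CAS(1→2) writes; counter now 2
#4 T1 reads 2
#5 T1 CAS(2→3) writes; counter now 3
#6 T0 CAS(1→2) fails; counter now 3
#7 T0 reads 3
#8 T0 CAS(3→4) writes; counter now 4
#9 T0 reads 4
#10 T0 CAS(4→5) writes; counter now 5
#11 T0 reads 5
#12 T0 CAS(5→6) writes; counter now 6

T1 = (2, 0)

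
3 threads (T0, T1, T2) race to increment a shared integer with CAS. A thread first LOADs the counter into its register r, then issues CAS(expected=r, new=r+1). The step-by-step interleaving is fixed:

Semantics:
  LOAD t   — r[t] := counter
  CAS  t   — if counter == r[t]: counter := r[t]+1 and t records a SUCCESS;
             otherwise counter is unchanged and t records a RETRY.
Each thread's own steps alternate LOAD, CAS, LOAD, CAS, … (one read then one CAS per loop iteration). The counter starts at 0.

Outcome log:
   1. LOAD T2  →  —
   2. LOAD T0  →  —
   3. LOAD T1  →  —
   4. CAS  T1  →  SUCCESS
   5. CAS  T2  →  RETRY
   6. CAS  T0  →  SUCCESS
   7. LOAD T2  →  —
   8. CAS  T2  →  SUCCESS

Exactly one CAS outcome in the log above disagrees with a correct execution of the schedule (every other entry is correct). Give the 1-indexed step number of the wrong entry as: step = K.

step = 6

Correct run:
   1) LOAD T2:  M=0  r_T2=0
   2) LOAD T0:  M=0  r_T0=0
   3) LOAD T1:  M=0  r_T1=0
   4) CAS  T1:  M=1  r_T1=0 ✓
   5) CAS  T2:  M=1  r_T2=0 ✗
   6) CAS  T0:  M=1  r_T0=0 ✗
   7) LOAD T2:  M=1  r_T2=1
   8) CAS  T2:  M=2  r_T2=1 ✓
Mismatch at 6.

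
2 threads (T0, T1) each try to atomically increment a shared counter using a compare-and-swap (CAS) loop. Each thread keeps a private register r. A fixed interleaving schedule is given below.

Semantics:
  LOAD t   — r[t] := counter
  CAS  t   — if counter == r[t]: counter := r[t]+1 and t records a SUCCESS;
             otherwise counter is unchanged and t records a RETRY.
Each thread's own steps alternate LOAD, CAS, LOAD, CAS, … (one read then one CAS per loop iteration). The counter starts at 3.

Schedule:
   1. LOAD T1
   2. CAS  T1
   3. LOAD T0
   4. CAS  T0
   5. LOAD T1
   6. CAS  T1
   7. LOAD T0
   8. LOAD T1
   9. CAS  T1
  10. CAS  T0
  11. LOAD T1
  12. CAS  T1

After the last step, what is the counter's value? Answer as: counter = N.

#1 T1 reads 3
#2 T1 CAS(3→4) writes; counter now 4
#3 T0 reads 4
#4 T0 CAS(4→5) writes; counter now 5
#5 T1 reads 5
#6 T1 CAS(5→6) writes; counter now 6
#7 T0 reads 6
#8 T1 reads 6
#9 T1 CAS(6→7) writes; counter now 7
#10 T0 CAS(6→7) fails; counter now 7
#11 T1 reads 7
#12 T1 CAS(7→8) writes; counter now 8

counter = 8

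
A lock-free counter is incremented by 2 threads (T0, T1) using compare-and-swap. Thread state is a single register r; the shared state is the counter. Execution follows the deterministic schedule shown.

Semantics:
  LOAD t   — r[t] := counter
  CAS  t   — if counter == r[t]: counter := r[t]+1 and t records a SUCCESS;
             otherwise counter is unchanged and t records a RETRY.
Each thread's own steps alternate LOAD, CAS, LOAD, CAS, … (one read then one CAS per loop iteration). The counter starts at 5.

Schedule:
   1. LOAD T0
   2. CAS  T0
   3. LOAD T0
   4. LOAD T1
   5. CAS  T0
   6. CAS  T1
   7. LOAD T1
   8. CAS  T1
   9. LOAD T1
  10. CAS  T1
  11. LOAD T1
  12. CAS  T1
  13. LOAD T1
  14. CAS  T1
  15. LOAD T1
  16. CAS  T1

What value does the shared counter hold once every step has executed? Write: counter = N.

1. LOAD T0 → mem=5 r[T0]=5 [LOAD]
2. CAS T0 → mem=6 r[T0]=5 [OK]
3. LOAD T0 → mem=6 r[T0]=6 [LOAD]
4. LOAD T1 → mem=6 r[T1]=6 [LOAD]
5. CAS T0 → mem=7 r[T0]=6 [OK]
6. CAS T1 → mem=7 r[T1]=6 [RETRY]
7. LOAD T1 → mem=7 r[T1]=7 [LOAD]
8. CAS T1 → mem=8 r[T1]=7 [OK]
9. LOAD T1 → mem=8 r[T1]=8 [LOAD]
10. CAS T1 → mem=9 r[T1]=8 [OK]
11. LOAD T1 → mem=9 r[T1]=9 [LOAD]
12. CAS T1 → mem=10 r[T1]=9 [OK]
13. LOAD T1 → mem=10 r[T1]=10 [LOAD]
14. CAS T1 → mem=11 r[T1]=10 [OK]
15. LOAD T1 → mem=11 r[T1]=11 [LOAD]
16. CAS T1 → mem=12 r[T1]=11 [OK]

counter = 12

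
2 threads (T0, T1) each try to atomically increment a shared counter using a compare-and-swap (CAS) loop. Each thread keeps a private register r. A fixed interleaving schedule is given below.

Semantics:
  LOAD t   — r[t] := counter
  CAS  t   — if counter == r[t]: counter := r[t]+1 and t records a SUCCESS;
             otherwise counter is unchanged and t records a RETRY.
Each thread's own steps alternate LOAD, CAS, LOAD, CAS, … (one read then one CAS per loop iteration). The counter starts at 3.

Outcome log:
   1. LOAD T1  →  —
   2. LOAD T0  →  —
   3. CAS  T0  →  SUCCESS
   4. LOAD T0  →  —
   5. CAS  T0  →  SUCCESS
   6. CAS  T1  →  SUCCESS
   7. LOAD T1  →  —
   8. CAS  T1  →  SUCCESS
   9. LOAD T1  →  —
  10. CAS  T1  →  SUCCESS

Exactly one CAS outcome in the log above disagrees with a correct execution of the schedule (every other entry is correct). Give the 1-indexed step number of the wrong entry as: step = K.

step = 6

Reference trace:
[1] T1.load  rd  (counter 3, T1.r 3)
[2] T0.load  rd  (counter 3, T0.r 3)
[3] T0.cas  hit  (counter 4, T0.r 3)
[4] T0.load  rd  (counter 4, T0.r 4)
[5] T0.cas  hit  (counter 5, T0.r 4)
[6] T1.cas  miss  (counter 5, T1.r 3)
[7] T1.load  rd  (counter 5, T1.r 5)
[8] T1.cas  hit  (counter 6, T1.r 5)
[9] T1.load  rd  (counter 6, T1.r 6)
[10] T1.cas  hit  (counter 7, T1.r 6)
Mismatch at 6.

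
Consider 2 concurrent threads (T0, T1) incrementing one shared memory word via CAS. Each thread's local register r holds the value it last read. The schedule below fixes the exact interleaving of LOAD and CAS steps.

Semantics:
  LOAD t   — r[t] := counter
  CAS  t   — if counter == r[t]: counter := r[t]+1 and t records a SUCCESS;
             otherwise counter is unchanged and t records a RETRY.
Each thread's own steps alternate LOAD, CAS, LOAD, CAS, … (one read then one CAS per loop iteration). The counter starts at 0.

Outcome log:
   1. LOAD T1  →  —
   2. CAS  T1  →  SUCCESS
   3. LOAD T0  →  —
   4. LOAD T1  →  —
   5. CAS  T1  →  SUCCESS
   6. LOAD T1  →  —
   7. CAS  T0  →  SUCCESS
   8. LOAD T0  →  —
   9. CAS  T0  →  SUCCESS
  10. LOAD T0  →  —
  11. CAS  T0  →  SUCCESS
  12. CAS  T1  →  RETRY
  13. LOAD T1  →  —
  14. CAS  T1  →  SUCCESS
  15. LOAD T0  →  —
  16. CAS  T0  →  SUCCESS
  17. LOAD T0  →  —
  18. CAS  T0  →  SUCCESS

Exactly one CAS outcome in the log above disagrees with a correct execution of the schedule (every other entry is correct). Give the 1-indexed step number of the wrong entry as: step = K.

Correct run:
   1) LOAD T1:  M=0  r_T1=0
   2) CAS  T1:  M=1  r_T1=0 ✓
   3) LOAD T0:  M=1  r_T0=1
   4) LOAD T1:  M=1  r_T1=1
   5) CAS  T1:  M=2  r_T1=1 ✓
   6) LOAD T1:  M=2  r_T1=2
   7) CAS  T0:  M=2  r_T0=1 ✗
   8) LOAD T0:  M=2  r_T0=2
   9) CAS  T0:  M=3  r_T0=2 ✓
  10) LOAD T0:  M=3  r_T0=3
  11) CAS  T0:  M=4  r_T0=3 ✓
  12) CAS  T1:  M=4  r_T1=2 ✗
  13) LOAD T1:  M=4  r_T1=4
  14) CAS  T1:  M=5  r_T1=4 ✓
  15) LOAD T0:  M=5  r_T0=5
  16) CAS  T0:  M=6  r_T0=5 ✓
  17) LOAD T0:  M=6  r_T0=6
  18) CAS  T0:  M=7  r_T0=6 ✓
Log disagrees first at step 7.

step = 7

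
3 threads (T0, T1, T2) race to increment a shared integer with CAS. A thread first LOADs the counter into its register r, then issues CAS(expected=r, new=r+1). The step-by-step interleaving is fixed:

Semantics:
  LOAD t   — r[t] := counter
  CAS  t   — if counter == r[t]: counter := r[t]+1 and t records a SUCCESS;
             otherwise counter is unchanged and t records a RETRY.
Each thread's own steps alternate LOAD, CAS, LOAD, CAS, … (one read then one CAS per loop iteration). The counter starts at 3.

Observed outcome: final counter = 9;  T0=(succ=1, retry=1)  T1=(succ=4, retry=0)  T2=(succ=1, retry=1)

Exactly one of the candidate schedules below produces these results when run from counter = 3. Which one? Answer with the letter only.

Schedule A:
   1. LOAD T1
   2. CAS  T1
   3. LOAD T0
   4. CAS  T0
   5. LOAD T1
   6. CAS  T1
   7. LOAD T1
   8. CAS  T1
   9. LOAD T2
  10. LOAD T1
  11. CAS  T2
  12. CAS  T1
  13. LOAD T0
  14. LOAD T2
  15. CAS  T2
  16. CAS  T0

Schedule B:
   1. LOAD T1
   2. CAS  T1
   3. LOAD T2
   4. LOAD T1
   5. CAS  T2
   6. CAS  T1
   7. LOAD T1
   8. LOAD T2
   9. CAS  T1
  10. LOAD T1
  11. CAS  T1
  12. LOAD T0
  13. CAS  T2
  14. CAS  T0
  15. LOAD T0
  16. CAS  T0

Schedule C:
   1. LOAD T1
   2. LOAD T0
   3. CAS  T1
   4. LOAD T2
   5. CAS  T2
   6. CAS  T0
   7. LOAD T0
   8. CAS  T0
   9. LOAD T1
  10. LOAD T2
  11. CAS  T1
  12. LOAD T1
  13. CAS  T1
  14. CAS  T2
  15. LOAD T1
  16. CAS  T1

C

Tracing schedule C:
   1) LOAD T1:  M=3  r_T1=3
   2) LOAD T0:  M=3  r_T0=3
   3) CAS  T1:  M=4  r_T1=3 ✓
   4) LOAD T2:  M=4  r_T2=4
   5) CAS  T2:  M=5  r_T2=4 ✓
   6) CAS  T0:  M=5  r_T0=3 ✗
   7) LOAD T0:  M=5  r_T0=5
   8) CAS  T0:  M=6  r_T0=5 ✓
   9) LOAD T1:  M=6  r_T1=6
  10) LOAD T2:  M=6  r_T2=6
  11) CAS  T1:  M=7  r_T1=6 ✓
  12) LOAD T1:  M=7  r_T1=7
  13) CAS  T1:  M=8  r_T1=7 ✓
  14) CAS  T2:  M=8  r_T2=6 ✗
  15) LOAD T1:  M=8  r_T1=8
  16) CAS  T1:  M=9  r_T1=8 ✓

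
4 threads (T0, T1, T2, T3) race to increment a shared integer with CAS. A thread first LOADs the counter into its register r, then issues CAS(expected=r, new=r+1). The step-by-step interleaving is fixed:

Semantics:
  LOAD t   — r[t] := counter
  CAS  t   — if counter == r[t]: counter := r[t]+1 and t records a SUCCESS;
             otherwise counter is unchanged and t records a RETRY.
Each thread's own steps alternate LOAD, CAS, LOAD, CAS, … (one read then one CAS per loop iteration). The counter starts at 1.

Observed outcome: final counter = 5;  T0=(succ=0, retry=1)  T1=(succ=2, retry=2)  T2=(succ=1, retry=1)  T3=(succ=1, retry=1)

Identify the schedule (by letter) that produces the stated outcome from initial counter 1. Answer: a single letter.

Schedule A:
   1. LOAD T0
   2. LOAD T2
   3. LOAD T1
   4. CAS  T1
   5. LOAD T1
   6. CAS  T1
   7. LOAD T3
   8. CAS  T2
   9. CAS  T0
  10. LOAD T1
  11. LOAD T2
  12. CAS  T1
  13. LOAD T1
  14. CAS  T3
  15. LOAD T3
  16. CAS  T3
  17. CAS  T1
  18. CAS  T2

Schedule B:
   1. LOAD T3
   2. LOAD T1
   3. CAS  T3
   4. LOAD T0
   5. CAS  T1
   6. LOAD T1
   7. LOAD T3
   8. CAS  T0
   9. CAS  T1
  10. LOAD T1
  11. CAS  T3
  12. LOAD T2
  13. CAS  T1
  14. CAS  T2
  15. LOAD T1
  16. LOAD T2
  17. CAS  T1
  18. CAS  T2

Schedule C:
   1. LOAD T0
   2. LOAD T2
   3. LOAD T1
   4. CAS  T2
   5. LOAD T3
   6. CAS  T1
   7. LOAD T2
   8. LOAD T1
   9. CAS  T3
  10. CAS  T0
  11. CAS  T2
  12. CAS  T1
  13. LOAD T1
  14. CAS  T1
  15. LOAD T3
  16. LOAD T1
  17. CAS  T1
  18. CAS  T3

Simulating candidate C:
step 1: T0 LOAD ⇒ load; ctr=1 reg=1
step 2: T2 LOAD ⇒ load; ctr=1 reg=1
step 3: T1 LOAD ⇒ load; ctr=1 reg=1
step 4: T2 CAS ⇒ ok; ctr=2 reg=1
step 5: T3 LOAD ⇒ load; ctr=2 reg=2
step 6: T1 CAS ⇒ retry; ctr=2 reg=1
step 7: T2 LOAD ⇒ load; ctr=2 reg=2
step 8: T1 LOAD ⇒ load; ctr=2 reg=2
step 9: T3 CAS ⇒ ok; ctr=3 reg=2
step 10: T0 CAS ⇒ retry; ctr=3 reg=1
step 11: T2 CAS ⇒ retry; ctr=3 reg=2
step 12: T1 CAS ⇒ retry; ctr=3 reg=2
step 13: T1 LOAD ⇒ load; ctr=3 reg=3
step 14: T1 CAS ⇒ ok; ctr=4 reg=3
step 15: T3 LOAD ⇒ load; ctr=4 reg=4
step 16: T1 LOAD ⇒ load; ctr=4 reg=4
step 17: T1 CAS ⇒ ok; ctr=5 reg=4
step 18: T3 CAS ⇒ retry; ctr=5 reg=4

C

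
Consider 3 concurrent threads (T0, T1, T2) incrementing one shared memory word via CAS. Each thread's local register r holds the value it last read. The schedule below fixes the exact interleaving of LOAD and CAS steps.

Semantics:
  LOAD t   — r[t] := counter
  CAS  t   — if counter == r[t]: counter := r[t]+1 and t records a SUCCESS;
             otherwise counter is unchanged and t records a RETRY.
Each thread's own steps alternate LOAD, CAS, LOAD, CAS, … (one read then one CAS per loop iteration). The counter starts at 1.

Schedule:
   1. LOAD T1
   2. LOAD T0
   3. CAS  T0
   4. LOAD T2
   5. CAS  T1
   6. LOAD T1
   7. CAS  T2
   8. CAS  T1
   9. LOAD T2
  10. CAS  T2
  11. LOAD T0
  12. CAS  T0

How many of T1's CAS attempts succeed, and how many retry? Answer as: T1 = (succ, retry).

1. LOAD T1 → mem=1 r[T1]=1 [LOAD]
2. LOAD T0 → mem=1 r[T0]=1 [LOAD]
3. CAS T0 → mem=2 r[T0]=1 [OK]
4. LOAD T2 → mem=2 r[T2]=2 [LOAD]
5. CAS T1 → mem=2 r[T1]=1 [RETRY]
6. LOAD T1 → mem=2 r[T1]=2 [LOAD]
7. CAS T2 → mem=3 r[T2]=2 [OK]
8. CAS T1 → mem=3 r[T1]=2 [RETRY]
9. LOAD T2 → mem=3 r[T2]=3 [LOAD]
10. CAS T2 → mem=4 r[T2]=3 [OK]
11. LOAD T0 → mem=4 r[T0]=4 [LOAD]
12. CAS T0 → mem=5 r[T0]=4 [OK]

T1 = (0, 2)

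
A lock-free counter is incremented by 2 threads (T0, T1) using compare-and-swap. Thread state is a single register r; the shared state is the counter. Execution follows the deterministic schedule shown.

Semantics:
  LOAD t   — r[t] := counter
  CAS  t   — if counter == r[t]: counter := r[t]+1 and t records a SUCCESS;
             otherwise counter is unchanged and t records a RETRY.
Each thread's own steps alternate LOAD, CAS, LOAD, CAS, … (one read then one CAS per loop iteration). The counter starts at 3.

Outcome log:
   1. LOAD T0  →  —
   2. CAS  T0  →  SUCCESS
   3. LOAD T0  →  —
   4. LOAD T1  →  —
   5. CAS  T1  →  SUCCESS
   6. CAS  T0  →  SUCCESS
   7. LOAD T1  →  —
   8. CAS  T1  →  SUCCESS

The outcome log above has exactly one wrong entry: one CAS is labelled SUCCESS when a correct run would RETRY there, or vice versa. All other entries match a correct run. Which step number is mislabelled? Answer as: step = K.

Correct run:
step 1: T0 LOAD ⇒ load; ctr=3 reg=3
step 2: T0 CAS ⇒ ok; ctr=4 reg=3
step 3: T0 LOAD ⇒ load; ctr=4 reg=4
step 4: T1 LOAD ⇒ load; ctr=4 reg=4
step 5: T1 CAS ⇒ ok; ctr=5 reg=4
step 6: T0 CAS ⇒ retry; ctr=5 reg=4
step 7: T1 LOAD ⇒ load; ctr=5 reg=5
step 8: T1 CAS ⇒ ok; ctr=6 reg=5
Flip is step 6.

step = 6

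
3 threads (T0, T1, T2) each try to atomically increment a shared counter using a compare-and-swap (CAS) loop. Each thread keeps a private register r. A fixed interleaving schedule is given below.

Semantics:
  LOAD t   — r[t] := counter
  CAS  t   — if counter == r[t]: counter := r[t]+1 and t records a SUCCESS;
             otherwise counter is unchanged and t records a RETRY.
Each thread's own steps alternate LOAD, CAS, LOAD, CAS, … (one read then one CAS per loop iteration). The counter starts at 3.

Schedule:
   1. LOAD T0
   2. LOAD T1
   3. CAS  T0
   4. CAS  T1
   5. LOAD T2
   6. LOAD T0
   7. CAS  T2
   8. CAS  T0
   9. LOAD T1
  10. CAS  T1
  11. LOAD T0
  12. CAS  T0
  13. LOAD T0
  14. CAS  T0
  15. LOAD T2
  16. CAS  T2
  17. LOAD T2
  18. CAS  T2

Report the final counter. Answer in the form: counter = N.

counter = 10

[1] T0.load  rd  (counter 3, T0.r 3)
[2] T1.load  rd  (counter 3, T1.r 3)
[3] T0.cas  hit  (counter 4, T0.r 3)
[4] T1.cas  miss  (counter 4, T1.r 3)
[5] T2.load  rd  (counter 4, T2.r 4)
[6] T0.load  rd  (counter 4, T0.r 4)
[7] T2.cas  hit  (counter 5, T2.r 4)
[8] T0.cas  miss  (counter 5, T0.r 4)
[9] T1.load  rd  (counter 5, T1.r 5)
[10] T1.cas  hit  (counter 6, T1.r 5)
[11] T0.load  rd  (counter 6, T0.r 6)
[12] T0.cas  hit  (counter 7, T0.r 6)
[13] T0.load  rd  (counter 7, T0.r 7)
[14] T0.cas  hit  (counter 8, T0.r 7)
[15] T2.load  rd  (counter 8, T2.r 8)
[16] T2.cas  hit  (counter 9, T2.r 8)
[17] T2.load  rd  (counter 9, T2.r 9)
[18] T2.cas  hit  (counter 10, T2.r 9)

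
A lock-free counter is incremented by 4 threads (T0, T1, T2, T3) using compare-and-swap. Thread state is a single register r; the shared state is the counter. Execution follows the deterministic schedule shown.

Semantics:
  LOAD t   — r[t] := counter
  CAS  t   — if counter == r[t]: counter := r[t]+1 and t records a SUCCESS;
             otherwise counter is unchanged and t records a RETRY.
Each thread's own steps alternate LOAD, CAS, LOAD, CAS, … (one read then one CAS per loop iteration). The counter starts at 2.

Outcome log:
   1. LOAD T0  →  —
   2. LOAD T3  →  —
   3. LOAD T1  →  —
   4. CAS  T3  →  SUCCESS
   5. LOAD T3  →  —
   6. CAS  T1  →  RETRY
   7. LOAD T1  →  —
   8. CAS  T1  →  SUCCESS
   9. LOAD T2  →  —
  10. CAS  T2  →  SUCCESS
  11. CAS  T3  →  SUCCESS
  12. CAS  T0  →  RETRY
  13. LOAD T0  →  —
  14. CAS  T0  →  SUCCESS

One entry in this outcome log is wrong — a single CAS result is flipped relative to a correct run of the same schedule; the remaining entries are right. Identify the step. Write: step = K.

Correct run:
[1] T0.load  rd  (counter 2, T0.r 2)
[2] T3.load  rd  (counter 2, T3.r 2)
[3] T1.load  rd  (counter 2, T1.r 2)
[4] T3.cas  hit  (counter 3, T3.r 2)
[5] T3.load  rd  (counter 3, T3.r 3)
[6] T1.cas  miss  (counter 3, T1.r 2)
[7] T1.load  rd  (counter 3, T1.r 3)
[8] T1.cas  hit  (counter 4, T1.r 3)
[9] T2.load  rd  (counter 4, T2.r 4)
[10] T2.cas  hit  (counter 5, T2.r 4)
[11] T3.cas  miss  (counter 5, T3.r 3)
[12] T0.cas  miss  (counter 5, T0.r 2)
[13] T0.load  rd  (counter 5, T0.r 5)
[14] T0.cas  hit  (counter 6, T0.r 5)
Log disagrees first at step 11.

step = 11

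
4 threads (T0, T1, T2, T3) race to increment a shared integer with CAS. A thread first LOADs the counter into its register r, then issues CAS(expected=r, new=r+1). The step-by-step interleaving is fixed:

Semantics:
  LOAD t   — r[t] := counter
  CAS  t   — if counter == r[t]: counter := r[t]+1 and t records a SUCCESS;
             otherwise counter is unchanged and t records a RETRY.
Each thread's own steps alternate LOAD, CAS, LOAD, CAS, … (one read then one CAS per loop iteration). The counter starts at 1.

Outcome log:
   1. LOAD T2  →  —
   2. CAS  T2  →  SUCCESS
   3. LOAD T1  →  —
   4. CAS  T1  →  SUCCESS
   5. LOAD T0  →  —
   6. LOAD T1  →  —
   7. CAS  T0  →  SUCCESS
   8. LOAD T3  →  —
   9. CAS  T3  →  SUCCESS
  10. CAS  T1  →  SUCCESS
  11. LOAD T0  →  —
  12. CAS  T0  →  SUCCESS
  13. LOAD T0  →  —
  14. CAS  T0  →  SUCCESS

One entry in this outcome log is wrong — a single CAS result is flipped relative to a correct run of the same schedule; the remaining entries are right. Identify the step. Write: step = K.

Re-executing:
   1) LOAD T2:  M=1  r_T2=1
   2) CAS  T2:  M=2  r_T2=1 ✓
   3) LOAD T1:  M=2  r_T1=2
   4) CAS  T1:  M=3  r_T1=2 ✓
   5) LOAD T0:  M=3  r_T0=3
   6) LOAD T1:  M=3  r_T1=3
   7) CAS  T0:  M=4  r_T0=3 ✓
   8) LOAD T3:  M=4  r_T3=4
   9) CAS  T3:  M=5  r_T3=4 ✓
  10) CAS  T1:  M=5  r_T1=3 ✗
  11) LOAD T0:  M=5  r_T0=5
  12) CAS  T0:  M=6  r_T0=5 ✓
  13) LOAD T0:  M=6  r_T0=6
  14) CAS  T0:  M=7  r_T0=6 ✓
Log disagrees first at step 10.

step = 10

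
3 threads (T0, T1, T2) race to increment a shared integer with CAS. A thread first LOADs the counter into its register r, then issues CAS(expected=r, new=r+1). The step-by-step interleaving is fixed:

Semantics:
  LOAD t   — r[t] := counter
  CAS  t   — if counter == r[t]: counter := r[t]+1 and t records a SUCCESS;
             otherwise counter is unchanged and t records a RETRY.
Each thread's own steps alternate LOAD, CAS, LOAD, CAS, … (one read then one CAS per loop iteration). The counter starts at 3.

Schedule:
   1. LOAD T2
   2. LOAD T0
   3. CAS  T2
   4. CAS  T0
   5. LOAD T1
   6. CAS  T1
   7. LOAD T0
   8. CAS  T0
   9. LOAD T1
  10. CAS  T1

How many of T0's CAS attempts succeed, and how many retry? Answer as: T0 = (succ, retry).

T0 = (1, 1)

   1) LOAD T2:  M=3  r_T2=3
   2) LOAD T0:  M=3  r_T0=3
   3) CAS  T2:  M=4  r_T2=3 ✓
   4) CAS  T0:  M=4  r_T0=3 ✗
   5) LOAD T1:  M=4  r_T1=4
   6) CAS  T1:  M=5  r_T1=4 ✓
   7) LOAD T0:  M=5  r_T0=5
   8) CAS  T0:  M=6  r_T0=5 ✓
   9) LOAD T1:  M=6  r_T1=6
  10) CAS  T1:  M=7  r_T1=6 ✓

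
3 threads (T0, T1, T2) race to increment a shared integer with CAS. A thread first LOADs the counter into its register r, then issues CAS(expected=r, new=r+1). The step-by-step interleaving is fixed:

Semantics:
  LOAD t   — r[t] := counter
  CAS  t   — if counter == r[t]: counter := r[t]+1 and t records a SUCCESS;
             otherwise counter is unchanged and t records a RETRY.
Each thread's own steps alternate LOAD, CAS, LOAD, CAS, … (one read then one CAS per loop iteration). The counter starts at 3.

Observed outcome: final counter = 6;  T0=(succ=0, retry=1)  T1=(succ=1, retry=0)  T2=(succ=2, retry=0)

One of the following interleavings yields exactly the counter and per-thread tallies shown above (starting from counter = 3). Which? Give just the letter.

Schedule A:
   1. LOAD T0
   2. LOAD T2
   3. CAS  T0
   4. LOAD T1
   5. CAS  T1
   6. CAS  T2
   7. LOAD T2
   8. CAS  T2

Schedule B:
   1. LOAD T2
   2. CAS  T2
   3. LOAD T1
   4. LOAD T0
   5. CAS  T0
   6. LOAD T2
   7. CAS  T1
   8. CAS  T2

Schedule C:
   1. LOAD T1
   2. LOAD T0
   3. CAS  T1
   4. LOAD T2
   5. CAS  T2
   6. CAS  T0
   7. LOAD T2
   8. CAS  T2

Simulating candidate C:
#1 T1 reads 3
#2 T0 reads 3
#3 T1 CAS(3→4) writes; counter now 4
#4 T2 reads 4
#5 T2 CAS(4→5) writes; counter now 5
#6 T0 CAS(3→4) fails; counter now 5
#7 T2 reads 5
#8 T2 CAS(5→6) writes; counter now 6

C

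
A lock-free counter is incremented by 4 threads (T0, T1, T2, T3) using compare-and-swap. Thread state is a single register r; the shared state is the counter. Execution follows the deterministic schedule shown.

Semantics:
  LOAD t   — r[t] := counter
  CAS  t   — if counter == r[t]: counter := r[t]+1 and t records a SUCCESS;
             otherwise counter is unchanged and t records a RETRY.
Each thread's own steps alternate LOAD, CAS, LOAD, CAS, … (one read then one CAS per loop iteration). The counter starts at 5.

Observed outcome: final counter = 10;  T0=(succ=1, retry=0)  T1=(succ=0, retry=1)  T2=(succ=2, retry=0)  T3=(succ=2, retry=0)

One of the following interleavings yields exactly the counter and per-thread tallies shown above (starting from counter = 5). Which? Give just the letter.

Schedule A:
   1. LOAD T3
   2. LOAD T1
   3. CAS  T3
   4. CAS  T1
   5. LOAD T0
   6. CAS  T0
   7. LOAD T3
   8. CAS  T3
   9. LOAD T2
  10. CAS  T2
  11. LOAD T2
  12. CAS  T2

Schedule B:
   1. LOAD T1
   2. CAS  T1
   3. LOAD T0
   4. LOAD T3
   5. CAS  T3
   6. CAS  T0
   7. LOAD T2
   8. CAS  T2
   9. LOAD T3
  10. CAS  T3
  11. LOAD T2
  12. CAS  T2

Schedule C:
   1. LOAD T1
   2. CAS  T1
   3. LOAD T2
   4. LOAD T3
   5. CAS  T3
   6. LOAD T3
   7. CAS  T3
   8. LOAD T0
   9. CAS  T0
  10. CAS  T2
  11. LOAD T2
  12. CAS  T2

A

Simulating candidate A:
   1) LOAD T3:  M=5  r_T3=5
   2) LOAD T1:  M=5  r_T1=5
   3) CAS  T3:  M=6  r_T3=5 ✓
   4) CAS  T1:  M=6  r_T1=5 ✗
   5) LOAD T0:  M=6  r_T0=6
   6) CAS  T0:  M=7  r_T0=6 ✓
   7) LOAD T3:  M=7  r_T3=7
   8) CAS  T3:  M=8  r_T3=7 ✓
   9) LOAD T2:  M=8  r_T2=8
  10) CAS  T2:  M=9  r_T2=8 ✓
  11) LOAD T2:  M=9  r_T2=9
  12) CAS  T2:  M=10  r_T2=9 ✓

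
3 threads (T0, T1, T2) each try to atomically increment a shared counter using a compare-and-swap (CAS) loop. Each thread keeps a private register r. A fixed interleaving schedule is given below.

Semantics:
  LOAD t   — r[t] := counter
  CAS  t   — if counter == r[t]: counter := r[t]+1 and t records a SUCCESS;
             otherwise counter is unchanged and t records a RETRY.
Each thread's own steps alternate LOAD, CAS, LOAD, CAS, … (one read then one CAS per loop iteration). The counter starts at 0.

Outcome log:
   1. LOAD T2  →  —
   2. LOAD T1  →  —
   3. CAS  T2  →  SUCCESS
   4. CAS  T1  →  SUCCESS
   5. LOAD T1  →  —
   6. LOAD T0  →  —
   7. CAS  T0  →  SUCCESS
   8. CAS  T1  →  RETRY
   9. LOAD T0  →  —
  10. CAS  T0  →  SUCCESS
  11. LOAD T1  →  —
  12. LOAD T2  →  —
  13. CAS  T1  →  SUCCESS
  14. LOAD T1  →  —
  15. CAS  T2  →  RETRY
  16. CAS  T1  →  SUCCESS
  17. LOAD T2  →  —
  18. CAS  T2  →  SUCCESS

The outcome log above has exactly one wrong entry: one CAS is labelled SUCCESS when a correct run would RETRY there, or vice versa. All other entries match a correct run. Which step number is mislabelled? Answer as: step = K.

step = 4

Correct run:
step 1: T2 LOAD ⇒ load; ctr=0 reg=0
step 2: T1 LOAD ⇒ load; ctr=0 reg=0
step 3: T2 CAS ⇒ ok; ctr=1 reg=0
step 4: T1 CAS ⇒ retry; ctr=1 reg=0
step 5: T1 LOAD ⇒ load; ctr=1 reg=1
step 6: T0 LOAD ⇒ load; ctr=1 reg=1
step 7: T0 CAS ⇒ ok; ctr=2 reg=1
step 8: T1 CAS ⇒ retry; ctr=2 reg=1
step 9: T0 LOAD ⇒ load; ctr=2 reg=2
step 10: T0 CAS ⇒ ok; ctr=3 reg=2
step 11: T1 LOAD ⇒ load; ctr=3 reg=3
step 12: T2 LOAD ⇒ load; ctr=3 reg=3
step 13: T1 CAS ⇒ ok; ctr=4 reg=3
step 14: T1 LOAD ⇒ load; ctr=4 reg=4
step 15: T2 CAS ⇒ retry; ctr=4 reg=3
step 16: T1 CAS ⇒ ok; ctr=5 reg=4
step 17: T2 LOAD ⇒ load; ctr=5 reg=5
step 18: T2 CAS ⇒ ok; ctr=6 reg=5
Log disagrees first at step 4.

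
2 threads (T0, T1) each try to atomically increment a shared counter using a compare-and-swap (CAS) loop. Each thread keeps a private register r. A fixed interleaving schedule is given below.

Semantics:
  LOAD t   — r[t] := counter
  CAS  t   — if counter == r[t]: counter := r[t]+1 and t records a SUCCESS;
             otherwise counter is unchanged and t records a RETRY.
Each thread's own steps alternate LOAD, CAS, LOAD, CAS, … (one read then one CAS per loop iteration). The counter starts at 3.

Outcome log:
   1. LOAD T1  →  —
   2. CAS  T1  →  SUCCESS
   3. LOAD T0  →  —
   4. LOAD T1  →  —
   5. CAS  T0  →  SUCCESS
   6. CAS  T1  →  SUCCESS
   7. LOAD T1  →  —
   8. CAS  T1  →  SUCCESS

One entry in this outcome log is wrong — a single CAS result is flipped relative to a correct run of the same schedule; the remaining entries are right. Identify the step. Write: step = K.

step = 6

Correct run:
step 1: T1 LOAD ⇒ load; ctr=3 reg=3
step 2: T1 CAS ⇒ ok; ctr=4 reg=3
step 3: T0 LOAD ⇒ load; ctr=4 reg=4
step 4: T1 LOAD ⇒ load; ctr=4 reg=4
step 5: T0 CAS ⇒ ok; ctr=5 reg=4
step 6: T1 CAS ⇒ retry; ctr=5 reg=4
step 7: T1 LOAD ⇒ load; ctr=5 reg=5
step 8: T1 CAS ⇒ ok; ctr=6 reg=5
Mismatch at 6.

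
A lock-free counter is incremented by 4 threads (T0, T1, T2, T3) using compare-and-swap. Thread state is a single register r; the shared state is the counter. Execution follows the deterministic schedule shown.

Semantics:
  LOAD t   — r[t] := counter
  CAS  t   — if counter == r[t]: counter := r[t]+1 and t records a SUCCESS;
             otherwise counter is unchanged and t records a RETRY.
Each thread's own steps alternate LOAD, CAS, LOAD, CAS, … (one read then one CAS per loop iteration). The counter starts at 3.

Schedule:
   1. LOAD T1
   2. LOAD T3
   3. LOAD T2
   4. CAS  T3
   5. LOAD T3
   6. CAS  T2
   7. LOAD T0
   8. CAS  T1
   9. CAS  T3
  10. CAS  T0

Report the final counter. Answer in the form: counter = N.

T1 LOAD — after: cnt=3, r=3 — load
T3 LOAD — after: cnt=3, r=3 — load
T2 LOAD — after: cnt=3, r=3 — load
T3 CAS — after: cnt=4, r=3 — ok
T3 LOAD — after: cnt=4, r=4 — load
T2 CAS — after: cnt=4, r=3 — retry
T0 LOAD — after: cnt=4, r=4 — load
T1 CAS — after: cnt=4, r=3 — retry
T3 CAS — after: cnt=5, r=4 — ok
T0 CAS — after: cnt=5, r=4 — retry

counter = 5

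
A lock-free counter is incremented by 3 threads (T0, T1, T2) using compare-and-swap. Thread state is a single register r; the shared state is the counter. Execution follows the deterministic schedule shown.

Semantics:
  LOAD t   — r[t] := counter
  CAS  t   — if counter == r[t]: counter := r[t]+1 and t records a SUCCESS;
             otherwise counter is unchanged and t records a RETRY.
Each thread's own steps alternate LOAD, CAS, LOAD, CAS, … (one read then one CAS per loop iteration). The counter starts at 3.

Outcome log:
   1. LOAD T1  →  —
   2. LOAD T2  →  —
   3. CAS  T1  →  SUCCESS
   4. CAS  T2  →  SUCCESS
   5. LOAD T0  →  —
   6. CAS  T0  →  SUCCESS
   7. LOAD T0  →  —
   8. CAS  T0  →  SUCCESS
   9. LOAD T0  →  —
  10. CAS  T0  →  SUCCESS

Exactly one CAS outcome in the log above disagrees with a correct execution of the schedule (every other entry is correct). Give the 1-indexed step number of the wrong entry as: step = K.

step = 4

Reference trace:
1. LOAD T1 → mem=3 r[T1]=3 [LOAD]
2. LOAD T2 → mem=3 r[T2]=3 [LOAD]
3. CAS T1 → mem=4 r[T1]=3 [OK]
4. CAS T2 → mem=4 r[T2]=3 [RETRY]
5. LOAD T0 → mem=4 r[T0]=4 [LOAD]
6. CAS T0 → mem=5 r[T0]=4 [OK]
7. LOAD T0 → mem=5 r[T0]=5 [LOAD]
8. CAS T0 → mem=6 r[T0]=5 [OK]
9. LOAD T0 → mem=6 r[T0]=6 [LOAD]
10. CAS T0 → mem=7 r[T0]=6 [OK]
Flip is step 4.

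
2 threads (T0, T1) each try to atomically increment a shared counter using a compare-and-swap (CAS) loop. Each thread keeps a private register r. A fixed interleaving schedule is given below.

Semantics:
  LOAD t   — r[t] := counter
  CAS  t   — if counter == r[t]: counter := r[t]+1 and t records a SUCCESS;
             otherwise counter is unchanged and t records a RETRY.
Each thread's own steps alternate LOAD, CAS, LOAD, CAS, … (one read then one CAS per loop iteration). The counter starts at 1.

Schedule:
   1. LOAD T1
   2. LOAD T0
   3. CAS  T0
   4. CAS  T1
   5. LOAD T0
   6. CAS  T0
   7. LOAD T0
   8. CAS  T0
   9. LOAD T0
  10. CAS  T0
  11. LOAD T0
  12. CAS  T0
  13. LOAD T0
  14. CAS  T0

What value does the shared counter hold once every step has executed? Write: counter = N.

counter = 7

1. LOAD T1 → mem=1 r[T1]=1 [LOAD]
2. LOAD T0 → mem=1 r[T0]=1 [LOAD]
3. CAS T0 → mem=2 r[T0]=1 [OK]
4. CAS T1 → mem=2 r[T1]=1 [RETRY]
5. LOAD T0 → mem=2 r[T0]=2 [LOAD]
6. CAS T0 → mem=3 r[T0]=2 [OK]
7. LOAD T0 → mem=3 r[T0]=3 [LOAD]
8. CAS T0 → mem=4 r[T0]=3 [OK]
9. LOAD T0 → mem=4 r[T0]=4 [LOAD]
10. CAS T0 → mem=5 r[T0]=4 [OK]
11. LOAD T0 → mem=5 r[T0]=5 [LOAD]
12. CAS T0 → mem=6 r[T0]=5 [OK]
13. LOAD T0 → mem=6 r[T0]=6 [LOAD]
14. CAS T0 → mem=7 r[T0]=6 [OK]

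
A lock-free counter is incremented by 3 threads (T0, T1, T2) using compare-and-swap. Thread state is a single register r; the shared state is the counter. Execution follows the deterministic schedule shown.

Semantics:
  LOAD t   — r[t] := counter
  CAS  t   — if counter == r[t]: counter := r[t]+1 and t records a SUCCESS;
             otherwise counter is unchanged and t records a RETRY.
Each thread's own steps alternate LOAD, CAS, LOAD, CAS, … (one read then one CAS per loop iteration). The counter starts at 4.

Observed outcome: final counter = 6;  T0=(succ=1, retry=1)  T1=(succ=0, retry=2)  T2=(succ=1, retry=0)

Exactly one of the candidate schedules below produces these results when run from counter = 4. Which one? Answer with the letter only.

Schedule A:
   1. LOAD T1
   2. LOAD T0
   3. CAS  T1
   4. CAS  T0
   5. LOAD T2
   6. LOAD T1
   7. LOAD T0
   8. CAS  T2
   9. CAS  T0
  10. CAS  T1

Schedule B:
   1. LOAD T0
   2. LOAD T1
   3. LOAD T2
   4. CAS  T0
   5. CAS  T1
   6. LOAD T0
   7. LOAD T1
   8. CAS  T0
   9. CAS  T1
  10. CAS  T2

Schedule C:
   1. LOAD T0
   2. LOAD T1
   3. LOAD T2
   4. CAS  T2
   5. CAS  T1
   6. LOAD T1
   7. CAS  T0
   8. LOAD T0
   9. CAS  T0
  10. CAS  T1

C

Run C:
step 1: T0 LOAD ⇒ load; ctr=4 reg=4
step 2: T1 LOAD ⇒ load; ctr=4 reg=4
step 3: T2 LOAD ⇒ load; ctr=4 reg=4
step 4: T2 CAS ⇒ ok; ctr=5 reg=4
step 5: T1 CAS ⇒ retry; ctr=5 reg=4
step 6: T1 LOAD ⇒ load; ctr=5 reg=5
step 7: T0 CAS ⇒ retry; ctr=5 reg=4
step 8: T0 LOAD ⇒ load; ctr=5 reg=5
step 9: T0 CAS ⇒ ok; ctr=6 reg=5
step 10: T1 CAS ⇒ retry; ctr=6 reg=5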